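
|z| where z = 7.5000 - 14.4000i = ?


|z| = sqrt(7.5^2 + (-14.4)^2) = sqrt(56.25 + 207.36) = sqrt(263.61) = 16.2361

|z| = 16.2361


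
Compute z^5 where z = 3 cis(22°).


r^5 = 3^5 = 243
n*theta = 5*22° = 110° = 110° (mod 360)
a = 243*cos(110°) = -83.1109
b = 243*sin(110°) = 228.3453

243 cis(110°) = -83.1109 + 228.3453i


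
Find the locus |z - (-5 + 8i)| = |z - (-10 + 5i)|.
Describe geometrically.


Equal distances means the locus is the perpendicular bisector of z1 and z2.
Midpoint = ((-5+(-10))/2, (8+5)/2) = (-7.5000, 6.5000)

Perpendicular bisector through (-7.5000, 6.5000)


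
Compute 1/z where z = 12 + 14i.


|z|^2 = 144+196 = 340
1/z = (12 - 14i)/340

1/z = 0.0353 - 0.0412i


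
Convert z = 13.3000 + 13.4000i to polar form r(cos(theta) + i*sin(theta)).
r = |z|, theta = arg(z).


r = sqrt(176.89+179.56) = sqrt(356.45) = 18.8799
theta = atan2(13.4, 13.3) = 45.2146 degrees

r = 18.8799, theta = 45.2146 degrees


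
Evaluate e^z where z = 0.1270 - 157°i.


e^0.1270 = 1.13542
cos(-157°) = -0.9205
sin(-157°) = -0.3907
Real = 1.13542*(-0.9205) = -1.0452
Imag = 1.13542*(-0.3907) = -0.4436

-1.0452 - 0.4436i


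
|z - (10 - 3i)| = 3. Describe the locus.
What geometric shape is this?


|z - z0| = r is a circle with center z0 and radius r.
Center = (10, -3), radius = 3

Circle with center (10, -3) and radius 3


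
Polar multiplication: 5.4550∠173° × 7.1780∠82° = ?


r = 5.4550 * 7.1780 = 39.1560
theta = 173° + 82° = 255° = 255° (mod 360)

39.1560 cis(255°)


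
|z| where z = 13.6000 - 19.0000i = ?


|z| = sqrt(13.6^2 + (-19)^2) = sqrt(184.96 + 361) = sqrt(545.96) = 23.3658

|z| = 23.3658


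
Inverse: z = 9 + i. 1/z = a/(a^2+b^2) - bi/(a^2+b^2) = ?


|z|^2 = 81+1 = 82
1/z = (9 - 1i)/82

1/z = 0.1098 - 0.0122i


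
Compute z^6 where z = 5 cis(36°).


r^6 = 5^6 = 15625
n*theta = 6*36° = 216° = 216° (mod 360)
a = 15625*cos(216°) = -12640.8905
b = 15625*sin(216°) = -9184.1446

15625 cis(216°) = -12640.8905 - 9184.1446i


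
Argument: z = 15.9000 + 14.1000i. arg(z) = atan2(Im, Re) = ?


Re = 15.9, Im = 14.1
arg = atan2(14.1, 15.9) = 41.5664 degrees

arg(z) = 41.5664 degrees


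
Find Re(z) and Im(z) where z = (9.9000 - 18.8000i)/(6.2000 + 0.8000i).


Multiply by conjugate: (9.9000 - 18.8000i)(6.2000 - 0.8000i) / (6.2^2 + 0.8^2)
Numerator real = 9.9*6.2 - (18.8)*0.8 = 46.34
Numerator imag = -18.8*6.2 - 9.9*0.8 = -124.48
Denominator = 39.08
Re(z) = 46.34/39.08 = 1.1858
Im(z) = -124.48/39.08 = -3.1853

Re(z) = 1.1858, Im(z) = -3.1853


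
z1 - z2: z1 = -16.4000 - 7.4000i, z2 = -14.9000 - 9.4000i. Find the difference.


Real: -16.4 + 14.9 = -1.5
Imag: -7.4 + 9.4 = 2

-1.5000 + 2.0000i


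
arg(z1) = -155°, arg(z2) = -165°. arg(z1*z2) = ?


arg(z1*z2) = -155° - 165° = -320°
Normalized to (-180°, 180°]: 40°

40°


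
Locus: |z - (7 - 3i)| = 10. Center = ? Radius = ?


|z - z0| = r is a circle with center z0 and radius r.
Center = (7, -3), radius = 10

Circle with center (7, -3) and radius 10


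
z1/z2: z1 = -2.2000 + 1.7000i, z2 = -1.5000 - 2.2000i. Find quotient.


Conjugate of z2 = -1.5000 + 2.2000i
Numerator: (-2.2000 + 1.7000i)(-1.5000 + 2.2000i) = -0.4400 - 7.3900i
Denominator: (-1.5)^2 + (-2.2)^2 = 7.09
Result = (-0.4400 - 7.3900i)/7.09

-0.0621 - 1.0423i


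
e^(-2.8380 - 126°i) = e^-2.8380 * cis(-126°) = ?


e^-2.8380 = 0.05854
cos(-126°) = -0.5878
sin(-126°) = -0.809
Real = 0.05854*(-0.5878) = -0.0344
Imag = 0.05854*(-0.809) = -0.0474

-0.0344 - 0.0474i


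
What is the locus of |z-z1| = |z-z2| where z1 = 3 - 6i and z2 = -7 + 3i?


Equal distances means the locus is the perpendicular bisector of z1 and z2.
Midpoint = ((3+(-7))/2, (-6+3)/2) = (-2.0000, -1.5000)

Perpendicular bisector through (-2.0000, -1.5000)


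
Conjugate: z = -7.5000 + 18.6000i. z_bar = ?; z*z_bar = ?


z_bar = -7.5000 - 18.6000i
z*z_bar = (-7.5)^2 + 18.6^2 = 56.25 + 345.96 = 402.21

z_bar = -7.5000 - 18.6000i, z*z_bar = 402.21


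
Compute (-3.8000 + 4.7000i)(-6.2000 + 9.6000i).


Real = -3.8*(-6.2) - 4.7*9.6 = 23.56 - 45.12 = -21.56
Imag = -3.8*9.6 - (6.2)*4.7 = -36.48 - (29.14) = -65.62

-21.5600 - 65.6200i


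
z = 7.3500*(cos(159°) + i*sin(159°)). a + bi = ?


a = 7.3500*cos(159°) = 7.3500*(-0.93358) = -6.8618
b = 7.3500*sin(159°) = 7.3500*0.35837 = 2.6340

-6.8618 + 2.6340i


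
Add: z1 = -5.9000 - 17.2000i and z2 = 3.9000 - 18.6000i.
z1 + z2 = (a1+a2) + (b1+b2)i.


Real: -5.9 + 3.9 = -2
Imag: -17.2 - 18.6 = -35.8

-2.0000 - 35.8000i


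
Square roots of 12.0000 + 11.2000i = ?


|z| = sqrt(144+125.44) = 16.4146
sqrt((|z|+a)/2) = sqrt((16.4146+12)/2) = sqrt(14.2073) = 3.7693
sqrt((|z|-a)/2) = sqrt((16.4146-12)/2) = sqrt(2.2073) = 1.4857

±(3.7693 + 1.4857i) i.e. 3.7693 + 1.4857i and -3.7693 - 1.4857i


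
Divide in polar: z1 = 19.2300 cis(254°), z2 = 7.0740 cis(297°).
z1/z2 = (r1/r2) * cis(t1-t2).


r = 19.2300 / 7.0740 = 2.7184
theta = 254° - 297° = -43° = 317° (mod 360)

2.7184 cis(317°)


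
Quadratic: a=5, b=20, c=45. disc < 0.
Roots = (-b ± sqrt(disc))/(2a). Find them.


disc = 20^2 - 4*5*45 = 400 - 900 = -500
sqrt(|disc|) = sqrt(500) = 22.3607
Real part = -20/(2*5) = -2.0000
Imag part = 22.3607/(2*5) = 2.2361

-2.0000 ± 2.2361i


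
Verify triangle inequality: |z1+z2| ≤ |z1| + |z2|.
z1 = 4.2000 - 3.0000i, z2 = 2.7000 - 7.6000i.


|z1| = sqrt(4.2^2 + (-3)^2) = sqrt(26.64) = 5.1614
|z2| = sqrt(2.7^2 + (-7.6)^2) = sqrt(65.05) = 8.0654
z1+z2 = 6.9000 - 10.6000i
|z1+z2| = sqrt(159.97) = 12.6479
|z1|+|z2| = 5.1614 + 8.0654 = 13.2268

|z1+z2| = 12.6479 ≤ |z1|+|z2| = 13.2268 (verified)


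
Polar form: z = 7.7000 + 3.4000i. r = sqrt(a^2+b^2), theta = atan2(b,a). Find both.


r = sqrt(59.29+11.56) = sqrt(70.85) = 8.4172
theta = atan2(3.4, 7.7) = 23.8243 degrees

r = 8.4172, theta = 23.8243 degrees


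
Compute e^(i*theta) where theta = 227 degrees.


cos(227°) = -0.6820
sin(227°) = -0.7314

e^(i*227°) = -0.6820 - 0.7314i


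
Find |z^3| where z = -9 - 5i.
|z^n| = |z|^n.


|z| = sqrt(81+25) = sqrt(106) = 10.2956
|z^3| = |z|^3 = (sqrt(106))^3 = 106*sqrt(106)

|z^3| = 106*sqrt(106) ≈ 1091.3368


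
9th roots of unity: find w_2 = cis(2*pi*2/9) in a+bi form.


Angle = 360*2/9 = 80°
a = cos(80°) = 0.1736
b = sin(80°) = 0.9848

0.1736 + 0.9848i


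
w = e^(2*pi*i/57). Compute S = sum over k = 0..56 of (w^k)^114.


The roots are w_k = w^k with w = e^(2*pi*i/57), and (w^k)^114 = (w^114)^k.
So S = 1 + u + u^2 + ... + u^(56) with u = w^114.
114 = 2*57 + 0, so 114 is a multiple of 57 and u = (w^57)^2 = 1.
Every one of the 57 terms equals 1: S = 57

S = 57


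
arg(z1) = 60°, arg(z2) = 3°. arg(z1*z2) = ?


arg(z1*z2) = 60° + 3° = 63°
Normalized to (-180°, 180°]: 63°

63°


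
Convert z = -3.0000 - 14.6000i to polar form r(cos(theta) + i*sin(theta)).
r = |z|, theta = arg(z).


r = sqrt(9+213.16) = sqrt(222.16) = 14.9050
theta = atan2(-14.6, -3) = -101.6115 degrees

r = 14.9050, theta = -101.6115 degrees


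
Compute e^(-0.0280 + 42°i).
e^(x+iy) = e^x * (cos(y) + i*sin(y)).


e^-0.0280 = 0.9724
cos(42°) = 0.7431
sin(42°) = 0.66913
Real = 0.9724*0.7431 = 0.7226
Imag = 0.9724*0.66913 = 0.6507

0.7226 + 0.6507i


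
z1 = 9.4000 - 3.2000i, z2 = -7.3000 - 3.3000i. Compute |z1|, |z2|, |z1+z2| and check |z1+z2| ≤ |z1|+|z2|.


|z1| = sqrt(9.4^2 + (-3.2)^2) = sqrt(98.6) = 9.9298
|z2| = sqrt((-7.3)^2 + (-3.3)^2) = sqrt(64.18) = 8.0112
z1+z2 = 2.1000 - 6.5000i
|z1+z2| = sqrt(46.66) = 6.8308
|z1|+|z2| = 9.9298 + 8.0112 = 17.9410

|z1+z2| = 6.8308 ≤ |z1|+|z2| = 17.9410 (verified)


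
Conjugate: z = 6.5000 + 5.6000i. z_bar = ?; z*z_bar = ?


z_bar = 6.5000 - 5.6000i
z*z_bar = 6.5^2 + 5.6^2 = 42.25 + 31.36 = 73.61

z_bar = 6.5000 - 5.6000i, z*z_bar = 73.61


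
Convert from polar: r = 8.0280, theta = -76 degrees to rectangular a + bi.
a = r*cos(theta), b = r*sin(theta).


a = 8.0280*cos(-76°) = 8.0280*0.24192 = 1.9421
b = 8.0280*sin(-76°) = 8.0280*(-0.970296) = -7.7895

1.9421 - 7.7895i


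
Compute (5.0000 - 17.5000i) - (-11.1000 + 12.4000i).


Real: 5 + 11.1 = 16.1
Imag: -17.5 - 12.4 = -29.9

16.1000 - 29.9000i


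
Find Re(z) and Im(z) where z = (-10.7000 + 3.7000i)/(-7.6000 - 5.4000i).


Multiply by conjugate: (-10.7000 + 3.7000i)(-7.6000 + 5.4000i) / ((-7.6)^2 + (-5.4)^2)
Numerator real = -10.7*(-7.6) + 3.7*(-5.4) = 61.34
Numerator imag = 3.7*(-7.6) - (-10.7)*(-5.4) = -85.9
Denominator = 86.92
Re(z) = 61.34/86.92 = 0.7057
Im(z) = -85.9/86.92 = -0.9883

Re(z) = 0.7057, Im(z) = -0.9883


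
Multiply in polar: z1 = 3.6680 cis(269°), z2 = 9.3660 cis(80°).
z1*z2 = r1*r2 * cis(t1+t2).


r = 3.6680 * 9.3660 = 34.3545
theta = 269° + 80° = 349° = 349° (mod 360)

34.3545 cis(349°)


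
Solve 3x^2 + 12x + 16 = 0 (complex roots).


disc = 12^2 - 4*3*16 = 144 - 192 = -48
sqrt(|disc|) = sqrt(48) = 6.9282
Real part = -12/(2*3) = -2.0000
Imag part = 6.9282/(2*3) = 1.1547

-2.0000 ± 1.1547i


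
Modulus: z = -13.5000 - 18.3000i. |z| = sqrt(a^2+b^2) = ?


|z| = sqrt((-13.5)^2 + (-18.3)^2) = sqrt(182.25 + 334.89) = sqrt(517.14) = 22.7407

|z| = 22.7407


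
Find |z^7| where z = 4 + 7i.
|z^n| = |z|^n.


|z| = sqrt(16+49) = sqrt(65) = 8.0623
|z^7| = |z|^7 = (sqrt(65))^7 = 65^3 * sqrt(65) = 274625*sqrt(65)

|z^7| = 274625*sqrt(65) ≈ 2214097.5341


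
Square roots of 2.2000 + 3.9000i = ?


|z| = sqrt(4.84+15.21) = 4.4777
sqrt((|z|+a)/2) = sqrt((4.4777+2.2)/2) = sqrt(3.3389) = 1.8273
sqrt((|z|-a)/2) = sqrt((4.4777-2.2)/2) = sqrt(1.1389) = 1.0672

±(1.8273 + 1.0672i) i.e. 1.8273 + 1.0672i and -1.8273 - 1.0672i


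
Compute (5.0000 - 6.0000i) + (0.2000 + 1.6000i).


Real: 5 + 0.2 = 5.2
Imag: -6 + 1.6 = -4.4

5.2000 - 4.4000i


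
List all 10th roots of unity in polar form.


The 10th roots of unity are cis(360k/10°) for k=0..9
Angle step = 360/10 = 36°
Primitive root: cis(36°)
Primitive root = 0.8090 + 0.5878i

10 roots at angles: 0°, 36°, 72°, 108°, 144°, 180°, 216°, 252°, 288°, 324°


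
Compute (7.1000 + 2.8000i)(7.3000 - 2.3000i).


Real = 7.1*7.3 - 2.8*(-2.3) = 51.83 - (-6.44) = 58.27
Imag = 7.1*(-2.3) + 7.3*2.8 = -16.33 + 20.44 = 4.11

58.2700 + 4.1100i


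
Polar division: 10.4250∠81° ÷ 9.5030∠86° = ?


r = 10.4250 / 9.5030 = 1.0970
theta = 81° - 86° = -5° = 355° (mod 360)

1.0970 cis(355°)


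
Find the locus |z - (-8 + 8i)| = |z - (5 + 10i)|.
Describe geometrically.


Equal distances means the locus is the perpendicular bisector of z1 and z2.
Midpoint = ((-8+5)/2, (8+10)/2) = (-1.5000, 9.0000)

Perpendicular bisector through (-1.5000, 9.0000)


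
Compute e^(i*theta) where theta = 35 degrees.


cos(35°) = 0.8192
sin(35°) = 0.5736

e^(i*35°) = 0.8192 + 0.5736i


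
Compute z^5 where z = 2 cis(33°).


r^5 = 2^5 = 32
n*theta = 5*33° = 165° = 165° (mod 360)
a = 32*cos(165°) = -30.9096
b = 32*sin(165°) = 8.2822

32 cis(165°) = -30.9096 + 8.2822i


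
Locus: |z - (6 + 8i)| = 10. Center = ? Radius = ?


|z - z0| = r is a circle with center z0 and radius r.
Center = (6, 8), radius = 10

Circle with center (6, 8) and radius 10


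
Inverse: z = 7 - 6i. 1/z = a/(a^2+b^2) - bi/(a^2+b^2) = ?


|z|^2 = 49+36 = 85
1/z = (7 + 6i)/85

1/z = 0.0824 + 0.0706i


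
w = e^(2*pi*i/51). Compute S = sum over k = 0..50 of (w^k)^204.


The roots are w_k = w^k with w = e^(2*pi*i/51), and (w^k)^204 = (w^204)^k.
So S = 1 + u + u^2 + ... + u^(50) with u = w^204.
204 = 4*51 + 0, so 204 is a multiple of 51 and u = (w^51)^4 = 1.
Every one of the 51 terms equals 1: S = 51

S = 51


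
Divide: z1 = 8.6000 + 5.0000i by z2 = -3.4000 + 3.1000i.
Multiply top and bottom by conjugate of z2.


Conjugate of z2 = -3.4000 - 3.1000i
Numerator: (8.6000 + 5.0000i)(-3.4000 - 3.1000i) = -13.7400 - 43.6600i
Denominator: (-3.4)^2 + 3.1^2 = 21.17
Result = (-13.7400 - 43.6600i)/21.17

-0.6490 - 2.0624i


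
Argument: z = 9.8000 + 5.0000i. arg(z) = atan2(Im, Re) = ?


Re = 9.8, Im = 5
arg = atan2(5, 9.8) = 27.0309 degrees

arg(z) = 27.0309 degrees


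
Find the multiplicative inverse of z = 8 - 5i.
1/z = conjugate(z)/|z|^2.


|z|^2 = 64+25 = 89
1/z = (8 + 5i)/89

1/z = 0.0899 + 0.0562i


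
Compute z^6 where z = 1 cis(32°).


r^6 = 1^6 = 1
n*theta = 6*32° = 192° = 192° (mod 360)
a = 1*cos(192°) = -0.9781
b = 1*sin(192°) = -0.2079

1 cis(192°) = -0.9781 - 0.2079i


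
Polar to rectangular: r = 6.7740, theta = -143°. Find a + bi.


a = 6.7740*cos(-143°) = 6.7740*(-0.79864) = -5.4100
b = 6.7740*sin(-143°) = 6.7740*(-0.60182) = -4.0767

-5.4100 - 4.0767i


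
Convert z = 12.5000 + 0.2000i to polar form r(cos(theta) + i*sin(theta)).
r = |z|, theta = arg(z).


r = sqrt(156.25+0.04) = sqrt(156.29) = 12.5016
theta = atan2(0.2, 12.5) = 0.9167 degrees

r = 12.5016, theta = 0.9167 degrees


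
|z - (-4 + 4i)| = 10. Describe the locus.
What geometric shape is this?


|z - z0| = r is a circle with center z0 and radius r.
Center = (-4, 4), radius = 10

Circle with center (-4, 4) and radius 10


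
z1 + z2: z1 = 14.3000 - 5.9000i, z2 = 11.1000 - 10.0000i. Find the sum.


Real: 14.3 + 11.1 = 25.4
Imag: -5.9 - 10 = -15.9

25.4000 - 15.9000i


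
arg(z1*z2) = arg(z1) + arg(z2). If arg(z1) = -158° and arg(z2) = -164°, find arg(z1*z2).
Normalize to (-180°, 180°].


arg(z1*z2) = -158° - 164° = -322°
Normalized to (-180°, 180°]: 38°

38°


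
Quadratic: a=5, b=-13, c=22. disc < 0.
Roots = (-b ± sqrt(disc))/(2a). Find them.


disc = (-13)^2 - 4*5*22 = 169 - 440 = -271
sqrt(|disc|) = sqrt(271) = 16.4621
Real part = 13/(2*5) = 1.3000
Imag part = 16.4621/(2*5) = 1.6462

1.3000 ± 1.6462i


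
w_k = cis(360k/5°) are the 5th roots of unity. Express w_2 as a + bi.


Angle = 360*2/5 = 144°
a = cos(144°) = -0.8090
b = sin(144°) = 0.5878

-0.8090 + 0.5878i


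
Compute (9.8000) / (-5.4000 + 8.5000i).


Conjugate of z2 = -5.4000 - 8.5000i
Numerator: (9.8000)(-5.4000 - 8.5000i) = -52.9200 - 83.3000i
Denominator: (-5.4)^2 + 8.5^2 = 101.41
Result = (-52.9200 - 83.3000i)/101.41

-0.5218 - 0.8214i


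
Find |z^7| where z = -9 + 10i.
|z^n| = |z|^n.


|z| = sqrt(81+100) = sqrt(181) = 13.4536
|z^7| = |z|^7 = (sqrt(181))^7 = 181^3 * sqrt(181) = 5929741*sqrt(181)

|z^7| = 5929741*sqrt(181) ≈ 79776506.1105


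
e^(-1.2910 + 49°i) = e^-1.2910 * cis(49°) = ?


e^-1.2910 = 0.2750
cos(49°) = 0.6561
sin(49°) = 0.7547
Real = 0.2750*0.6561 = 0.1804
Imag = 0.2750*0.7547 = 0.2075

0.1804 + 0.2075i


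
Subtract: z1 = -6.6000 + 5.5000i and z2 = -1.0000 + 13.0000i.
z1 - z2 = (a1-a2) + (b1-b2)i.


Real: -6.6 + 1 = -5.6
Imag: 5.5 - 13 = -7.5

-5.6000 - 7.5000i


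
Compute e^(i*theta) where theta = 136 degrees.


cos(136°) = -0.7193
sin(136°) = 0.6947

e^(i*136°) = -0.7193 + 0.6947i


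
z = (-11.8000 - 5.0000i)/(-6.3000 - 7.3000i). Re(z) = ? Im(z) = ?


Multiply by conjugate: (-11.8000 - 5.0000i)(-6.3000 + 7.3000i) / ((-6.3)^2 + (-7.3)^2)
Numerator real = -11.8*(-6.3) - (5)*(-7.3) = 110.84
Numerator imag = -5*(-6.3) - (-11.8)*(-7.3) = -54.64
Denominator = 92.98
Re(z) = 110.84/92.98 = 1.1921
Im(z) = -54.64/92.98 = -0.5877

Re(z) = 1.1921, Im(z) = -0.5877


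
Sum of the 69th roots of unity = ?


The sum of all 69th roots of unity is 0.
Geometric series: (1 - w^69)/(1 - w) = (1-1)/(1-w) = 0 since w^69 = 1, w ≠ 1.
Alternatively: coefficient of z^68 in z^69 - 1 is 0.

0


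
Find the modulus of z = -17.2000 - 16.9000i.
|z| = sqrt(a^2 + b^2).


|z| = sqrt((-17.2)^2 + (-16.9)^2) = sqrt(295.84 + 285.61) = sqrt(581.45) = 24.1133

|z| = 24.1133


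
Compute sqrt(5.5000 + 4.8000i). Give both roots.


|z| = sqrt(30.25+23.04) = 7.3000
sqrt((|z|+a)/2) = sqrt((7.3000+5.5)/2) = sqrt(6.4000) = 2.5298
sqrt((|z|-a)/2) = sqrt((7.3000-5.5)/2) = sqrt(0.9000) = 0.9487

±(2.5298 + 0.9487i) i.e. 2.5298 + 0.9487i and -2.5298 - 0.9487i


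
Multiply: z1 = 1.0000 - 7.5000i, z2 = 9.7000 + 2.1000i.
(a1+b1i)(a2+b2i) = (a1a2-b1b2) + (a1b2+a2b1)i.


Real = 1*9.7 - (-7.5)*2.1 = 9.7 - (-15.75) = 25.45
Imag = 1*2.1 + 9.7*(-7.5) = 2.1 - (72.75) = -70.65

25.4500 - 70.6500i


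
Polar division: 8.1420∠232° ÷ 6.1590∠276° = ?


r = 8.1420 / 6.1590 = 1.3220
theta = 232° - 276° = -44° = 316° (mod 360)

1.3220 cis(316°)


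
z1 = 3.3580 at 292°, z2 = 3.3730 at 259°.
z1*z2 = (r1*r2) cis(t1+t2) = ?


r = 3.3580 * 3.3730 = 11.3265
theta = 292° + 259° = 551° = 191° (mod 360)

11.3265 cis(191°)


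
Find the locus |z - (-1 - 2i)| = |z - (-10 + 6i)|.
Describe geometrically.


Equal distances means the locus is the perpendicular bisector of z1 and z2.
Midpoint = ((-1+(-10))/2, (-2+6)/2) = (-5.5000, 2.0000)

Perpendicular bisector through (-5.5000, 2.0000)


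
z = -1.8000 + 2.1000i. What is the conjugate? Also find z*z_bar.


z_bar = -1.8000 - 2.1000i
z*z_bar = (-1.8)^2 + 2.1^2 = 3.24 + 4.41 = 7.65

z_bar = -1.8000 - 2.1000i, z*z_bar = 7.65


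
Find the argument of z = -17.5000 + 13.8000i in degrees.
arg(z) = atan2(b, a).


Re = -17.5, Im = 13.8
arg = atan2(13.8, -17.5) = 141.7417 degrees

arg(z) = 141.7417 degrees


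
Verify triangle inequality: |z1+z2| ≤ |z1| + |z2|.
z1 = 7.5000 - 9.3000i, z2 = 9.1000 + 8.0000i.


|z1| = sqrt(7.5^2 + (-9.3)^2) = sqrt(142.74) = 11.9474
|z2| = sqrt(9.1^2 + 8^2) = sqrt(146.81) = 12.1165
z1+z2 = 16.6000 - 1.3000i
|z1+z2| = sqrt(277.25) = 16.6508
|z1|+|z2| = 11.9474 + 12.1165 = 24.0639

|z1+z2| = 16.6508 ≤ |z1|+|z2| = 24.0639 (verified)


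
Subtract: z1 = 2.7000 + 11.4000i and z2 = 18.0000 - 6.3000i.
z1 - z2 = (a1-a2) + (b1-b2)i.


Real: 2.7 - 18 = -15.3
Imag: 11.4 + 6.3 = 17.7

-15.3000 + 17.7000i


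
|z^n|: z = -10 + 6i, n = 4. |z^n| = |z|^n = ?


|z| = sqrt(100+36) = sqrt(136) = 11.6619
|z^4| = |z|^4 = (sqrt(136))^4 = 136^2 = 18496

|z^4| = 18496


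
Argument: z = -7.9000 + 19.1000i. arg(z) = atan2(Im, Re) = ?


Re = -7.9, Im = 19.1
arg = atan2(19.1, -7.9) = 112.4706 degrees

arg(z) = 112.4706 degrees


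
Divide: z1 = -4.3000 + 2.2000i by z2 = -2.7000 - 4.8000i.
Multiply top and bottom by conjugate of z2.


Conjugate of z2 = -2.7000 + 4.8000i
Numerator: (-4.3000 + 2.2000i)(-2.7000 + 4.8000i) = 1.0500 - 26.5800i
Denominator: (-2.7)^2 + (-4.8)^2 = 30.33
Result = (1.0500 - 26.5800i)/30.33

0.0346 - 0.8764i


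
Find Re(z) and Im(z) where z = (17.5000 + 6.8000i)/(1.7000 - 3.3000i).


Multiply by conjugate: (17.5000 + 6.8000i)(1.7000 + 3.3000i) / (1.7^2 + (-3.3)^2)
Numerator real = 17.5*1.7 + 6.8*(-3.3) = 7.31
Numerator imag = 6.8*1.7 - 17.5*(-3.3) = 69.31
Denominator = 13.78
Re(z) = 7.31/13.78 = 0.5305
Im(z) = 69.31/13.78 = 5.0298

Re(z) = 0.5305, Im(z) = 5.0298


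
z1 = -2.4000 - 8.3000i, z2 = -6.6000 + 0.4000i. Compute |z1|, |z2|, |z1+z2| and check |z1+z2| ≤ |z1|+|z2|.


|z1| = sqrt((-2.4)^2 + (-8.3)^2) = sqrt(74.65) = 8.6400
|z2| = sqrt((-6.6)^2 + 0.4^2) = sqrt(43.72) = 6.6121
z1+z2 = -9.0000 - 7.9000i
|z1+z2| = sqrt(143.41) = 11.9754
|z1|+|z2| = 8.6400 + 6.6121 = 15.2521

|z1+z2| = 11.9754 ≤ |z1|+|z2| = 15.2521 (verified)


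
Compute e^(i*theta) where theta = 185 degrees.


cos(185°) = -0.9962
sin(185°) = -0.0872

e^(i*185°) = -0.9962 - 0.0872i


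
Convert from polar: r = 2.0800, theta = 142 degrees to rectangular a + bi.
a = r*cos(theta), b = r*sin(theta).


a = 2.0800*cos(142°) = 2.0800*(-0.78801) = -1.6391
b = 2.0800*sin(142°) = 2.0800*0.61566 = 1.2806

-1.6391 + 1.2806i


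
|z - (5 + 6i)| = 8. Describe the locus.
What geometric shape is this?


|z - z0| = r is a circle with center z0 and radius r.
Center = (5, 6), radius = 8

Circle with center (5, 6) and radius 8


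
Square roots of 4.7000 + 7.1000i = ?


|z| = sqrt(22.09+50.41) = 8.5147
sqrt((|z|+a)/2) = sqrt((8.5147+4.7)/2) = sqrt(6.6073) = 2.5705
sqrt((|z|-a)/2) = sqrt((8.5147-4.7)/2) = sqrt(1.9073) = 1.3811

±(2.5705 + 1.3811i) i.e. 2.5705 + 1.3811i and -2.5705 - 1.3811i


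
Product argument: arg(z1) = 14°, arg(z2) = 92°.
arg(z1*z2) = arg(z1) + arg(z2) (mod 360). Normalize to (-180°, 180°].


arg(z1*z2) = 14° + 92° = 106°
Normalized to (-180°, 180°]: 106°

106°


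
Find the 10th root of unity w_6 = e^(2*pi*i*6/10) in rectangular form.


Angle = 360*6/10 = 216°
a = cos(216°) = -0.8090
b = sin(216°) = -0.5878

-0.8090 - 0.5878i


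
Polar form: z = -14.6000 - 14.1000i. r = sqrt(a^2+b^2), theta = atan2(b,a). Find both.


r = sqrt(213.16+198.81) = sqrt(411.97) = 20.2970
theta = atan2(-14.1, -14.6) = -135.9981 degrees

r = 20.2970, theta = -135.9981 degrees


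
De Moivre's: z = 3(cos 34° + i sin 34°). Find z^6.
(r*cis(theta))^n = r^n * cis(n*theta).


r^6 = 3^6 = 729
n*theta = 6*34° = 204° = 204° (mod 360)
a = 729*cos(204°) = -665.9746
b = 729*sin(204°) = -296.5110

729 cis(204°) = -665.9746 - 296.5110i


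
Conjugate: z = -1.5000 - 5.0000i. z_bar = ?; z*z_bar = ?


z_bar = -1.5000 + 5.0000i
z*z_bar = (-1.5)^2 + (-5)^2 = 2.25 + 25 = 27.25

z_bar = -1.5000 + 5.0000i, z*z_bar = 27.25


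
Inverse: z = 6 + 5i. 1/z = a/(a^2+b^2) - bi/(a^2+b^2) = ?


|z|^2 = 36+25 = 61
1/z = (6 - 5i)/61

1/z = 0.0984 - 0.0820i


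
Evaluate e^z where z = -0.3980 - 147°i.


e^-0.3980 = 0.6717
cos(-147°) = -0.83867
sin(-147°) = -0.5446
Real = 0.6717*(-0.83867) = -0.5633
Imag = 0.6717*(-0.5446) = -0.3658

-0.5633 - 0.3658i


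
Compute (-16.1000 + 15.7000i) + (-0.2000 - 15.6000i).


Real: -16.1 - 0.2 = -16.3
Imag: 15.7 - 15.6 = 0.1

-16.3000 + 0.1000i


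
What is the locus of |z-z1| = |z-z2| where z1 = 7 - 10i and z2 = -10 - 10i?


Equal distances means the locus is the perpendicular bisector of z1 and z2.
Midpoint = ((7+(-10))/2, (-10+(-10))/2) = (-1.5000, -10.0000)

Perpendicular bisector through (-1.5000, -10.0000)


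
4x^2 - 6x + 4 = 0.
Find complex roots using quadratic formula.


disc = (-6)^2 - 4*4*4 = 36 - 64 = -28
sqrt(|disc|) = sqrt(28) = 5.2915
Real part = 6/(2*4) = 0.7500
Imag part = 5.2915/(2*4) = 0.6614

0.7500 ± 0.6614i


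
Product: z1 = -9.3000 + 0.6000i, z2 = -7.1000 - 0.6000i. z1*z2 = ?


Real = -9.3*(-7.1) - 0.6*(-0.6) = 66.03 - (-0.36) = 66.39
Imag = -9.3*(-0.6) - (7.1)*0.6 = 5.58 - (4.26) = 1.32

66.3900 + 1.3200i


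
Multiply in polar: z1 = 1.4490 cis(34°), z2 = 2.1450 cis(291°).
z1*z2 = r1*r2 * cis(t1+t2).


r = 1.4490 * 2.1450 = 3.1081
theta = 34° + 291° = 325° = 325° (mod 360)

3.1081 cis(325°)


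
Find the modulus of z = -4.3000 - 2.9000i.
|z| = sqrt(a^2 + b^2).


|z| = sqrt((-4.3)^2 + (-2.9)^2) = sqrt(18.49 + 8.41) = sqrt(26.9) = 5.1865

|z| = 5.1865


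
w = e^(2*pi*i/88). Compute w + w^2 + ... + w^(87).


With w = e^(2*pi*i/88), all 88 of the 88th roots of unity w^0 = 1, w, ..., w^(87) sum to 0: 1 + w + ... + w^(87) = (1 - w^88)/(1 - w) = 0 since w^88 = 1, w ≠ 1.
Removing the root 1: w + w^2 + ... + w^(87) = 0 - 1 = -1

Sum = -1


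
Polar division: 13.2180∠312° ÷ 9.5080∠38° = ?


r = 13.2180 / 9.5080 = 1.3902
theta = 312° - 38° = 274° = 274° (mod 360)

1.3902 cis(274°)


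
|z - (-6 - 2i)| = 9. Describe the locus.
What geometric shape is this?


|z - z0| = r is a circle with center z0 and radius r.
Center = (-6, -2), radius = 9

Circle with center (-6, -2) and radius 9


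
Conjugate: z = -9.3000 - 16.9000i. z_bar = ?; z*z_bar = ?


z_bar = -9.3000 + 16.9000i
z*z_bar = (-9.3)^2 + (-16.9)^2 = 86.49 + 285.61 = 372.1

z_bar = -9.3000 + 16.9000i, z*z_bar = 372.1


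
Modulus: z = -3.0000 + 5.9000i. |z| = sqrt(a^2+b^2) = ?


|z| = sqrt((-3)^2 + 5.9^2) = sqrt(9 + 34.81) = sqrt(43.81) = 6.6189

|z| = 6.6189


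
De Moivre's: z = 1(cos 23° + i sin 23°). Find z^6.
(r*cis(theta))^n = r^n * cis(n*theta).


r^6 = 1^6 = 1
n*theta = 6*23° = 138° = 138° (mod 360)
a = 1*cos(138°) = -0.7431
b = 1*sin(138°) = 0.6691

1 cis(138°) = -0.7431 + 0.6691i


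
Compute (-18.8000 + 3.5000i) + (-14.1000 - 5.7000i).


Real: -18.8 - 14.1 = -32.9
Imag: 3.5 - 5.7 = -2.2

-32.9000 - 2.2000i


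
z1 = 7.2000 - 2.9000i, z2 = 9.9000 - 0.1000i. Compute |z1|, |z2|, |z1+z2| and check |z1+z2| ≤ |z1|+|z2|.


|z1| = sqrt(7.2^2 + (-2.9)^2) = sqrt(60.25) = 7.7621
|z2| = sqrt(9.9^2 + (-0.1)^2) = sqrt(98.02) = 9.9005
z1+z2 = 17.1000 - 3.0000i
|z1+z2| = sqrt(301.41) = 17.3612
|z1|+|z2| = 7.7621 + 9.9005 = 17.6626

|z1+z2| = 17.3612 ≤ |z1|+|z2| = 17.6626 (verified)


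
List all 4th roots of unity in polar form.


The 4th roots of unity are cis(360k/4°) for k=0..3
Angle step = 360/4 = 90°
Primitive root: cis(90°)
Primitive root = 0 + 1.0000i

4 roots at angles: 0°, 90°, 180°, 270°


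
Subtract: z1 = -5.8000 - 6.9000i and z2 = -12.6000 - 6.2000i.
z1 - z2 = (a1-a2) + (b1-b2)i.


Real: -5.8 + 12.6 = 6.8
Imag: -6.9 + 6.2 = -0.7

6.8000 - 0.7000i


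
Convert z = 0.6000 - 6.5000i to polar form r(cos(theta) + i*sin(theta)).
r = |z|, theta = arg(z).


r = sqrt(0.36+42.25) = sqrt(42.61) = 6.5276
theta = atan2(-6.5, 0.6) = -84.7261 degrees

r = 6.5276, theta = -84.7261 degrees


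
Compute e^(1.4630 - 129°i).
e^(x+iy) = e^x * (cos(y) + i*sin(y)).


e^1.4630 = 4.3189
cos(-129°) = -0.62932
sin(-129°) = -0.77715
Real = 4.3189*(-0.62932) = -2.7180
Imag = 4.3189*(-0.77715) = -3.3564

-2.7180 - 3.3564i


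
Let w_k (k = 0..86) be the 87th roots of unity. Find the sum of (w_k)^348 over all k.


The roots are w_k = w^k with w = e^(2*pi*i/87), and (w^k)^348 = (w^348)^k.
So S = 1 + u + u^2 + ... + u^(86) with u = w^348.
348 = 4*87 + 0, so 348 is a multiple of 87 and u = (w^87)^4 = 1.
Every one of the 87 terms equals 1: S = 87

S = 87


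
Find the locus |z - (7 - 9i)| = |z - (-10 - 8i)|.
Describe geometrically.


Equal distances means the locus is the perpendicular bisector of z1 and z2.
Midpoint = ((7+(-10))/2, (-9+(-8))/2) = (-1.5000, -8.5000)

Perpendicular bisector through (-1.5000, -8.5000)


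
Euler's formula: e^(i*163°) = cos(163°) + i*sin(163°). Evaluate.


cos(163°) = -0.9563
sin(163°) = 0.2924

e^(i*163°) = -0.9563 + 0.2924i


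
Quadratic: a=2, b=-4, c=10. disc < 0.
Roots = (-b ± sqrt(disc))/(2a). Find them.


disc = (-4)^2 - 4*2*10 = 16 - 80 = -64
sqrt(|disc|) = sqrt(64) = 8.0000
Real part = 4/(2*2) = 1.0000
Imag part = 8.0000/(2*2) = 2.0000

1.0000 ± 2.0000i


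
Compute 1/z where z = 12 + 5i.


|z|^2 = 144+25 = 169
1/z = (12 - 5i)/169

1/z = 0.0710 - 0.0296i


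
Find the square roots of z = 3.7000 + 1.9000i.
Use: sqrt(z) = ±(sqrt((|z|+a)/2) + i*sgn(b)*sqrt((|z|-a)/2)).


|z| = sqrt(13.69+3.61) = 4.1593
sqrt((|z|+a)/2) = sqrt((4.1593+3.7)/2) = sqrt(3.9297) = 1.9823
sqrt((|z|-a)/2) = sqrt((4.1593-3.7)/2) = sqrt(0.2297) = 0.4792

±(1.9823 + 0.4792i) i.e. 1.9823 + 0.4792i and -1.9823 - 0.4792i


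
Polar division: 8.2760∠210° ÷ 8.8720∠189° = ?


r = 8.2760 / 8.8720 = 0.9328
theta = 210° - 189° = 21° = 21° (mod 360)

0.9328 cis(21°)


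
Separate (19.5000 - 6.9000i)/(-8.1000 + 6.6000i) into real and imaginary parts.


Multiply by conjugate: (19.5000 - 6.9000i)(-8.1000 - 6.6000i) / ((-8.1)^2 + 6.6^2)
Numerator real = 19.5*(-8.1) - (6.9)*6.6 = -203.49
Numerator imag = -6.9*(-8.1) - 19.5*6.6 = -72.81
Denominator = 109.17
Re(z) = -203.49/109.17 = -1.8640
Im(z) = -72.81/109.17 = -0.6669

Re(z) = -1.8640, Im(z) = -0.6669


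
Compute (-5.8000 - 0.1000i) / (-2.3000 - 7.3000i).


Conjugate of z2 = -2.3000 + 7.3000i
Numerator: (-5.8000 - 0.1000i)(-2.3000 + 7.3000i) = 14.0700 - 42.1100i
Denominator: (-2.3)^2 + (-7.3)^2 = 58.58
Result = (14.0700 - 42.1100i)/58.58

0.2402 - 0.7188i


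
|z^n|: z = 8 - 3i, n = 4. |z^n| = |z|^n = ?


|z| = sqrt(64+9) = sqrt(73) = 8.5440
|z^4| = |z|^4 = (sqrt(73))^4 = 73^2 = 5329

|z^4| = 5329


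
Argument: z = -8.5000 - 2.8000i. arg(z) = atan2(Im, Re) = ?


Re = -8.5, Im = -2.8
arg = atan2(-2.8, -8.5) = -161.7675 degrees

arg(z) = -161.7675 degrees


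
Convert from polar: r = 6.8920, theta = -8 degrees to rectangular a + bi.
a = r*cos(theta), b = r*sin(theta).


a = 6.8920*cos(-8°) = 6.8920*0.99027 = 6.8249
b = 6.8920*sin(-8°) = 6.8920*(-0.13917) = -0.9592

6.8249 - 0.9592i


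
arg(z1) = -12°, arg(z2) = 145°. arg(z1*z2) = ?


arg(z1*z2) = -12° + 145° = 133°
Normalized to (-180°, 180°]: 133°

133°


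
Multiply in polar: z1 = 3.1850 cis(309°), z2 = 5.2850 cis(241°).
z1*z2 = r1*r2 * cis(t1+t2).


r = 3.1850 * 5.2850 = 16.8327
theta = 309° + 241° = 550° = 190° (mod 360)

16.8327 cis(190°)


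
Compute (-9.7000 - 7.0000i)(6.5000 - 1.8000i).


Real = -9.7*6.5 - (-7)*(-1.8) = -63.05 - 12.6 = -75.65
Imag = -9.7*(-1.8) + 6.5*(-7) = 17.46 - (45.5) = -28.04

-75.6500 - 28.0400i


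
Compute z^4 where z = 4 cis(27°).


r^4 = 4^4 = 256
n*theta = 4*27° = 108° = 108° (mod 360)
a = 256*cos(108°) = -79.1084
b = 256*sin(108°) = 243.4705

256 cis(108°) = -79.1084 + 243.4705i


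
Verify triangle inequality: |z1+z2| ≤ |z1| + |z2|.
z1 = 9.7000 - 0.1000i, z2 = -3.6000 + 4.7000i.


|z1| = sqrt(9.7^2 + (-0.1)^2) = sqrt(94.1) = 9.7005
|z2| = sqrt((-3.6)^2 + 4.7^2) = sqrt(35.05) = 5.9203
z1+z2 = 6.1000 + 4.6000i
|z1+z2| = sqrt(58.37) = 7.6400
|z1|+|z2| = 9.7005 + 5.9203 = 15.6208

|z1+z2| = 7.6400 ≤ |z1|+|z2| = 15.6208 (verified)


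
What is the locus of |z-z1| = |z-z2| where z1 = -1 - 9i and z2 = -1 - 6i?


Equal distances means the locus is the perpendicular bisector of z1 and z2.
Midpoint = ((-1+(-1))/2, (-9+(-6))/2) = (-1.0000, -7.5000)

Perpendicular bisector through (-1.0000, -7.5000)


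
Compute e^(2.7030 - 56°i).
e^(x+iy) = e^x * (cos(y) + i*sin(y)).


e^2.7030 = 14.9244
cos(-56°) = 0.55919
sin(-56°) = -0.82904
Real = 14.9244*0.55919 = 8.3456
Imag = 14.9244*(-0.82904) = -12.3729

8.3456 - 12.3729i


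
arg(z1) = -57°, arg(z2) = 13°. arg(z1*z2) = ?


arg(z1*z2) = -57° + 13° = -44°
Normalized to (-180°, 180°]: -44°

-44°


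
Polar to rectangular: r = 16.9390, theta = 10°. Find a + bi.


a = 16.9390*cos(10°) = 16.9390*0.98481 = 16.6817
b = 16.9390*sin(10°) = 16.9390*0.173648 = 2.9414

16.6817 + 2.9414i


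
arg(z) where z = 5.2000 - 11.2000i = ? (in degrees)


Re = 5.2, Im = -11.2
arg = atan2(-11.2, 5.2) = -65.0952 degrees

arg(z) = -65.0952 degrees


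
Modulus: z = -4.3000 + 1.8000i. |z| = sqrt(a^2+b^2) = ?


|z| = sqrt((-4.3)^2 + 1.8^2) = sqrt(18.49 + 3.24) = sqrt(21.73) = 4.6615

|z| = 4.6615


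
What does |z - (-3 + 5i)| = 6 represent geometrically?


|z - z0| = r is a circle with center z0 and radius r.
Center = (-3, 5), radius = 6

Circle with center (-3, 5) and radius 6


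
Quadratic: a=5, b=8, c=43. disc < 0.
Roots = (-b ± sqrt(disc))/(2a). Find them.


disc = 8^2 - 4*5*43 = 64 - 860 = -796
sqrt(|disc|) = sqrt(796) = 28.2135
Real part = -8/(2*5) = -0.8000
Imag part = 28.2135/(2*5) = 2.8213

-0.8000 ± 2.8213i


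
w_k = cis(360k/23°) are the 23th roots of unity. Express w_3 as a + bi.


Angle = 360*3/23 = 46.9565°
a = cos(46.9565°) = 0.6826
b = sin(46.9565°) = 0.7308

0.6826 + 0.7308i


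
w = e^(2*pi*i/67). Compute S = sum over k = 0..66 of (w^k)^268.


The roots are w_k = w^k with w = e^(2*pi*i/67), and (w^k)^268 = (w^268)^k.
So S = 1 + u + u^2 + ... + u^(66) with u = w^268.
268 = 4*67 + 0, so 268 is a multiple of 67 and u = (w^67)^4 = 1.
Every one of the 67 terms equals 1: S = 67

S = 67


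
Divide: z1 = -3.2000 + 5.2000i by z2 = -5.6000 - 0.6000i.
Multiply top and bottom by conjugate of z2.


Conjugate of z2 = -5.6000 + 0.6000i
Numerator: (-3.2000 + 5.2000i)(-5.6000 + 0.6000i) = 14.8000 - 31.0400i
Denominator: (-5.6)^2 + (-0.6)^2 = 31.72
Result = (14.8000 - 31.0400i)/31.72

0.4666 - 0.9786i


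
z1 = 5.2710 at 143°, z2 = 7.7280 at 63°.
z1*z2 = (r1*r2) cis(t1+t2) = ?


r = 5.2710 * 7.7280 = 40.7343
theta = 143° + 63° = 206° = 206° (mod 360)

40.7343 cis(206°)


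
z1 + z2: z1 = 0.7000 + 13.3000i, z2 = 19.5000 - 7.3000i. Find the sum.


Real: 0.7 + 19.5 = 20.2
Imag: 13.3 - 7.3 = 6

20.2000 + 6.0000i


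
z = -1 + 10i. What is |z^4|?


|z| = sqrt(1+100) = sqrt(101) = 10.0499
|z^4| = |z|^4 = (sqrt(101))^4 = 101^2 = 10201

|z^4| = 10201


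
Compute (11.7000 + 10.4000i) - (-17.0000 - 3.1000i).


Real: 11.7 + 17 = 28.7
Imag: 10.4 + 3.1 = 13.5

28.7000 + 13.5000i


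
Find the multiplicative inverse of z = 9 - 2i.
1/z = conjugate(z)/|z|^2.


|z|^2 = 81+4 = 85
1/z = (9 + 2i)/85

1/z = 0.1059 + 0.0235i


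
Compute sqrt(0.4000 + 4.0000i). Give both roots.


|z| = sqrt(0.16+16) = 4.0200
sqrt((|z|+a)/2) = sqrt((4.0200+0.4)/2) = sqrt(2.2100) = 1.4866
sqrt((|z|-a)/2) = sqrt((4.0200-0.4)/2) = sqrt(1.8100) = 1.3454

±(1.4866 + 1.3454i) i.e. 1.4866 + 1.3454i and -1.4866 - 1.3454i


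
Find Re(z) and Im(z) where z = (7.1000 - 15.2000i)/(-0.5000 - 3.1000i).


Multiply by conjugate: (7.1000 - 15.2000i)(-0.5000 + 3.1000i) / ((-0.5)^2 + (-3.1)^2)
Numerator real = 7.1*(-0.5) - (15.2)*(-3.1) = 43.57
Numerator imag = -15.2*(-0.5) - 7.1*(-3.1) = 29.61
Denominator = 9.86
Re(z) = 43.57/9.86 = 4.4189
Im(z) = 29.61/9.86 = 3.0030

Re(z) = 4.4189, Im(z) = 3.0030


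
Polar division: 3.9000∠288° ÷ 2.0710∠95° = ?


r = 3.9000 / 2.0710 = 1.8831
theta = 288° - 95° = 193° = 193° (mod 360)

1.8831 cis(193°)


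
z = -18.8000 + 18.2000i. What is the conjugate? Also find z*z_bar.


z_bar = -18.8000 - 18.2000i
z*z_bar = (-18.8)^2 + 18.2^2 = 353.44 + 331.24 = 684.68

z_bar = -18.8000 - 18.2000i, z*z_bar = 684.68


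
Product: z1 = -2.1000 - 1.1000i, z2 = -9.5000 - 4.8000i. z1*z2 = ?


Real = -2.1*(-9.5) - (-1.1)*(-4.8) = 19.95 - 5.28 = 14.67
Imag = -2.1*(-4.8) - (9.5)*(-1.1) = 10.08 + 10.45 = 20.53

14.6700 + 20.5300i


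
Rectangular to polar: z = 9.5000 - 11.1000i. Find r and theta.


r = sqrt(90.25+123.21) = sqrt(213.46) = 14.6103
theta = atan2(-11.1, 9.5) = -49.4412 degrees

r = 14.6103, theta = -49.4412 degrees


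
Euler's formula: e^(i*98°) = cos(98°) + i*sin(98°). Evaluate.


cos(98°) = -0.1392
sin(98°) = 0.9903

e^(i*98°) = -0.1392 + 0.9903i


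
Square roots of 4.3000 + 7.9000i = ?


|z| = sqrt(18.49+62.41) = 8.9944
sqrt((|z|+a)/2) = sqrt((8.9944+4.3)/2) = sqrt(6.6472) = 2.5782
sqrt((|z|-a)/2) = sqrt((8.9944-4.3)/2) = sqrt(2.3472) = 1.5321

±(2.5782 + 1.5321i) i.e. 2.5782 + 1.5321i and -2.5782 - 1.5321i


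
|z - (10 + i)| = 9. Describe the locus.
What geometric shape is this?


|z - z0| = r is a circle with center z0 and radius r.
Center = (10, 1), radius = 9

Circle with center (10, 1) and radius 9


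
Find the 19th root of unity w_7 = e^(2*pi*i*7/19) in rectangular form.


Angle = 360*7/19 = 132.6316°
a = cos(132.6316°) = -0.6773
b = sin(132.6316°) = 0.7357

-0.6773 + 0.7357i


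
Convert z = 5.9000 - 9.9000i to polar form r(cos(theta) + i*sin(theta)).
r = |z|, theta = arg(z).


r = sqrt(34.81+98.01) = sqrt(132.82) = 11.5248
theta = atan2(-9.9, 5.9) = -59.2068 degrees

r = 11.5248, theta = -59.2068 degrees


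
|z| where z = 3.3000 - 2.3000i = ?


|z| = sqrt(3.3^2 + (-2.3)^2) = sqrt(10.89 + 5.29) = sqrt(16.18) = 4.0224

|z| = 4.0224


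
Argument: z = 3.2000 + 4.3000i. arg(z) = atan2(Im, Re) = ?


Re = 3.2, Im = 4.3
arg = atan2(4.3, 3.2) = 53.3439 degrees

arg(z) = 53.3439 degrees


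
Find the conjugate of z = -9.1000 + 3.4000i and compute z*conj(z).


z_bar = -9.1000 - 3.4000i
z*z_bar = (-9.1)^2 + 3.4^2 = 82.81 + 11.56 = 94.37

z_bar = -9.1000 - 3.4000i, z*z_bar = 94.37


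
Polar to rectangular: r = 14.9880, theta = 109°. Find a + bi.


a = 14.9880*cos(109°) = 14.9880*(-0.32557) = -4.8796
b = 14.9880*sin(109°) = 14.9880*0.945519 = 14.1714

-4.8796 + 14.1714i


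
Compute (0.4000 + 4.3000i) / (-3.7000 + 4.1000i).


Conjugate of z2 = -3.7000 - 4.1000i
Numerator: (0.4000 + 4.3000i)(-3.7000 - 4.1000i) = 16.1500 - 17.5500i
Denominator: (-3.7)^2 + 4.1^2 = 30.5
Result = (16.1500 - 17.5500i)/30.5

0.5295 - 0.5754i


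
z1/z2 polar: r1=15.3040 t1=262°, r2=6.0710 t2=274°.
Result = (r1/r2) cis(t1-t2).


r = 15.3040 / 6.0710 = 2.5208
theta = 262° - 274° = -12° = 348° (mod 360)

2.5208 cis(348°)


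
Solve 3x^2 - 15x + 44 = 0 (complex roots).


disc = (-15)^2 - 4*3*44 = 225 - 528 = -303
sqrt(|disc|) = sqrt(303) = 17.4069
Real part = 15/(2*3) = 2.5000
Imag part = 17.4069/(2*3) = 2.9011

2.5000 ± 2.9011i


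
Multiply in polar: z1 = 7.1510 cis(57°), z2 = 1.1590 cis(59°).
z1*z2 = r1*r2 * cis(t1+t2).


r = 7.1510 * 1.1590 = 8.2880
theta = 57° + 59° = 116° = 116° (mod 360)

8.2880 cis(116°)


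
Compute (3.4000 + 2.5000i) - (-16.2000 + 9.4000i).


Real: 3.4 + 16.2 = 19.6
Imag: 2.5 - 9.4 = -6.9

19.6000 - 6.9000i


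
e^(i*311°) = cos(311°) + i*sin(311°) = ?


cos(311°) = 0.6561
sin(311°) = -0.7547

e^(i*311°) = 0.6561 - 0.7547i


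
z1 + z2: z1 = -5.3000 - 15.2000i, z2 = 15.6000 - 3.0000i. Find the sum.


Real: -5.3 + 15.6 = 10.3
Imag: -15.2 - 3 = -18.2

10.3000 - 18.2000i


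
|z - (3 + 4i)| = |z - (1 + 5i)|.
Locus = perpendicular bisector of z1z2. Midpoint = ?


Equal distances means the locus is the perpendicular bisector of z1 and z2.
Midpoint = ((3+1)/2, (4+5)/2) = (2.0000, 4.5000)

Perpendicular bisector through (2.0000, 4.5000)


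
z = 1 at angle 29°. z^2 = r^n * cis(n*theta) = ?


r^2 = 1^2 = 1
n*theta = 2*29° = 58° = 58° (mod 360)
a = 1*cos(58°) = 0.5299
b = 1*sin(58°) = 0.8480

1 cis(58°) = 0.5299 + 0.8480i


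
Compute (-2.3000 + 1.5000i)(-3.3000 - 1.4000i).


Real = -2.3*(-3.3) - 1.5*(-1.4) = 7.59 - (-2.1) = 9.69
Imag = -2.3*(-1.4) - (3.3)*1.5 = 3.22 - (4.95) = -1.73

9.6900 - 1.7300i


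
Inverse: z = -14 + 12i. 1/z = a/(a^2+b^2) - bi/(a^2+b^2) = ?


|z|^2 = 196+144 = 340
1/z = (-14 - 12i)/340

1/z = -0.0412 - 0.0353i


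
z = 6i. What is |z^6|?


|z| = sqrt(0+36) = sqrt(36) = 6
|z^6| = |z|^6 = 6^6 = 46656

|z^6| = 46656


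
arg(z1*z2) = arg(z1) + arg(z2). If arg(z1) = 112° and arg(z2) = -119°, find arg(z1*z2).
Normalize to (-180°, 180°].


arg(z1*z2) = 112° - 119° = -7°
Normalized to (-180°, 180°]: -7°

-7°


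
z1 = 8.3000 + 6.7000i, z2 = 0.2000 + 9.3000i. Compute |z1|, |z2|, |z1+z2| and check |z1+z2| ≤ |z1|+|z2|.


|z1| = sqrt(8.3^2 + 6.7^2) = sqrt(113.78) = 10.6668
|z2| = sqrt(0.2^2 + 9.3^2) = sqrt(86.53) = 9.3022
z1+z2 = 8.5000 + 16.0000i
|z1+z2| = sqrt(328.25) = 18.1177
|z1|+|z2| = 10.6668 + 9.3022 = 19.9690

|z1+z2| = 18.1177 ≤ |z1|+|z2| = 19.9690 (verified)


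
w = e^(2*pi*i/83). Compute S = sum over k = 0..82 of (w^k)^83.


The roots are w_k = w^k with w = e^(2*pi*i/83), and (w^k)^83 = (w^83)^k.
So S = 1 + u + u^2 + ... + u^(82) with u = w^83.
83 = 1*83 + 0, so 83 is a multiple of 83 and u = (w^83)^1 = 1.
Every one of the 83 terms equals 1: S = 83

S = 83


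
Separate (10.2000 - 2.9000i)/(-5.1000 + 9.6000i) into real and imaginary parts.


Multiply by conjugate: (10.2000 - 2.9000i)(-5.1000 - 9.6000i) / ((-5.1)^2 + 9.6^2)
Numerator real = 10.2*(-5.1) - (2.9)*9.6 = -79.86
Numerator imag = -2.9*(-5.1) - 10.2*9.6 = -83.13
Denominator = 118.17
Re(z) = -79.86/118.17 = -0.6758
Im(z) = -83.13/118.17 = -0.7035

Re(z) = -0.6758, Im(z) = -0.7035


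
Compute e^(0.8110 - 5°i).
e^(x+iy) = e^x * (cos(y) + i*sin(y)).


e^0.8110 = 2.2502
cos(-5°) = 0.9962
sin(-5°) = -0.08716
Real = 2.2502*0.9962 = 2.2416
Imag = 2.2502*(-0.08716) = -0.1961

2.2416 - 0.1961i


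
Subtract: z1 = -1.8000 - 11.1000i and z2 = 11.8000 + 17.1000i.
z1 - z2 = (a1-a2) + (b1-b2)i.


Real: -1.8 - 11.8 = -13.6
Imag: -11.1 - 17.1 = -28.2

-13.6000 - 28.2000i


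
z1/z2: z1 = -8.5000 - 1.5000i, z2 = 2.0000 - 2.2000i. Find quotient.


Conjugate of z2 = 2.0000 + 2.2000i
Numerator: (-8.5000 - 1.5000i)(2.0000 + 2.2000i) = -13.7000 - 21.7000i
Denominator: 2^2 + (-2.2)^2 = 8.84
Result = (-13.7000 - 21.7000i)/8.84

-1.5498 - 2.4548i
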